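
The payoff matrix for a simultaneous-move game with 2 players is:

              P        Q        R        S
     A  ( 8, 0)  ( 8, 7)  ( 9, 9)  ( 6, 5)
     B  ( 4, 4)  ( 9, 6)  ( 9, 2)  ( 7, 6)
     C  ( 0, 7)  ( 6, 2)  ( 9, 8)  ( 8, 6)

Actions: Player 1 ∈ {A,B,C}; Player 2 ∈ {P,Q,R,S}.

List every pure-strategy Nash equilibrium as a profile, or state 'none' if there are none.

PSNE = {(A,R), (B,Q), (C,R)}

(A,P): not NE [P2→R gives 9>0]
(A,Q): not NE [P1→B gives 9>8; P2→R gives 9>7]
(A,R): NE
(A,S): not NE [P1→C gives 8>6; P2→R gives 9>5]
(B,P): not NE [P1→A gives 8>4; P2→S gives 6>4]
(B,Q): NE
(B,R): not NE [P2→S gives 6>2]
(B,S): not NE [P1→C gives 8>7]
(C,P): not NE [P1→A gives 8>0; P2→R gives 8>7]
(C,Q): not NE [P1→B gives 9>6; P2→R gives 8>2]
(C,R): NE
(C,S): not NE [P2→R gives 8>6]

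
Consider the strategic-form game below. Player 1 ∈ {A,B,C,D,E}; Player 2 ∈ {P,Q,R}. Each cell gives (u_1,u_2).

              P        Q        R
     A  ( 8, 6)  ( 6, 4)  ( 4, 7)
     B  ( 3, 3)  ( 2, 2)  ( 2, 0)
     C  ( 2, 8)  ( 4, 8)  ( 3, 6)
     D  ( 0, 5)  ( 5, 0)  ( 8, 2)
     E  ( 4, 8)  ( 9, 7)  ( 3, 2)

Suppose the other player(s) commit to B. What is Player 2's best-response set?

u_2(P vs B) = 3
u_2(Q vs B) = 2
u_2(R vs B) = 0
max payoff 3 at {P}

BR_2 = {P}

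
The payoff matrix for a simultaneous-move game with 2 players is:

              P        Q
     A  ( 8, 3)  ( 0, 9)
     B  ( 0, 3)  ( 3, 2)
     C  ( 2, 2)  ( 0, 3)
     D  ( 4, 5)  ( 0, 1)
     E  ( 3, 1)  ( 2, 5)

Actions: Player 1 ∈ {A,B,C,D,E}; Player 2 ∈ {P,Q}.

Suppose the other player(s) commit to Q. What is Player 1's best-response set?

u_1(A vs Q) = 0
u_1(B vs Q) = 3
u_1(C vs Q) = 0
u_1(D vs Q) = 0
u_1(E vs Q) = 2
max payoff 3 at {B}

BR_1 = {B}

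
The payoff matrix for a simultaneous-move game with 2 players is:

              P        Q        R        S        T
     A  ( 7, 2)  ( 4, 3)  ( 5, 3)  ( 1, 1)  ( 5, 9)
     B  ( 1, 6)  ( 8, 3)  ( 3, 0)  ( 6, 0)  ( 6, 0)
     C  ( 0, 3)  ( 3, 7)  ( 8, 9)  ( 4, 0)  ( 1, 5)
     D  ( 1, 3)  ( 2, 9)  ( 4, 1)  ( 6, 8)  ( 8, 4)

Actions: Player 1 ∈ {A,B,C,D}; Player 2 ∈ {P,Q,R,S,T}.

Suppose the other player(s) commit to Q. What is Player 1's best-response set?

BR_1 = {B}

u_1(A vs Q) = 4
u_1(B vs Q) = 8
u_1(C vs Q) = 3
u_1(D vs Q) = 2
max payoff 8 at {B}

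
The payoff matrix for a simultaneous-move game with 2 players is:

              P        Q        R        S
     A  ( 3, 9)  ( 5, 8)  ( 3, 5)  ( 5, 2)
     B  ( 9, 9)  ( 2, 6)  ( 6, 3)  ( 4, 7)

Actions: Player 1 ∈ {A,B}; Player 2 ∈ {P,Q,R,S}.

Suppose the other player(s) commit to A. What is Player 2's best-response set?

BR_2 = {P}

u_2(P vs A) = 9
u_2(Q vs A) = 8
u_2(R vs A) = 5
u_2(S vs A) = 2
max payoff 9 at {P}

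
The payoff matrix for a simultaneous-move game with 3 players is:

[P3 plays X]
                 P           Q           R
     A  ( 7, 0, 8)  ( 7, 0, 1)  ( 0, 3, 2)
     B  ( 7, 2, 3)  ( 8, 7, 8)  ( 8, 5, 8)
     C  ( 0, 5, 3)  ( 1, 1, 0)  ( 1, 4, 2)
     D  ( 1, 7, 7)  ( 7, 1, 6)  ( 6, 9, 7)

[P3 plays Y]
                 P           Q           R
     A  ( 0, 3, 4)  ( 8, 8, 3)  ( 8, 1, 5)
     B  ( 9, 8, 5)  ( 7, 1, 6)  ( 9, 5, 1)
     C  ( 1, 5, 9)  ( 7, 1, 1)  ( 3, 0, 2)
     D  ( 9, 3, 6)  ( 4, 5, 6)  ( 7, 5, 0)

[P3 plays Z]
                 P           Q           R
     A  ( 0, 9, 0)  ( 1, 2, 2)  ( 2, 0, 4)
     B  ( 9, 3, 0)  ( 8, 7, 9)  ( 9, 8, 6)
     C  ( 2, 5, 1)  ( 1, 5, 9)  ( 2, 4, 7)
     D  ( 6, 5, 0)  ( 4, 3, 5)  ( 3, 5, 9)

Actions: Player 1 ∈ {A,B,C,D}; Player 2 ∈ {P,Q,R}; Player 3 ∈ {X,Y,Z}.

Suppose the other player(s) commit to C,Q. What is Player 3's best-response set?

argmax u_3 = {Z}

u_3(X vs C,Q) = 0
u_3(Y vs C,Q) = 1
u_3(Z vs C,Q) = 9
max payoff 9 at {Z}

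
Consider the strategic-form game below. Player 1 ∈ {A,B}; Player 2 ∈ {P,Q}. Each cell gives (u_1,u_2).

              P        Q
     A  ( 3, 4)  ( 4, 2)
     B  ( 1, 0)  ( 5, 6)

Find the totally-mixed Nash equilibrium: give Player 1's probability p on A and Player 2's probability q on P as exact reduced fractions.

P1 indiff ⇒ q·3+(1-q)·4 = q·1+(1-q)·5 ⇒ q(2) = (1-q)(1) ⇒ q = 1/3
P2 indiff ⇒ p·4+(1-p)·0 = p·2+(1-p)·6 ⇒ p(2) = (1-p)(6) ⇒ p = 3/4

p=3/4, q=1/3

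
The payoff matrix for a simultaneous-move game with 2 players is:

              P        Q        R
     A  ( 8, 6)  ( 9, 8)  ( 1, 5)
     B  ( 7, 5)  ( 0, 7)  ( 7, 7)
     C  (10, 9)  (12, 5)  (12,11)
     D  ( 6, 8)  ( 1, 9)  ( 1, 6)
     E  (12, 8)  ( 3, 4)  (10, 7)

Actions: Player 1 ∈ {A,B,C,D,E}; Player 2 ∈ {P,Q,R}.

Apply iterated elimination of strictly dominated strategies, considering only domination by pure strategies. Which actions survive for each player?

Remaining: P1:{C,E} P2:{P,R}

P1 drop A (C beats it: P:10>8 Q:12>9 R:12>1)
P1 drop B (C beats it: P:10>7 Q:12>0 R:12>7)
P1 drop D (C beats it: P:10>6 Q:12>1 R:12>1)
P2 drop Q (P beats it: C:9>5 E:8>4)
P1→{C,E} P2→{P,R}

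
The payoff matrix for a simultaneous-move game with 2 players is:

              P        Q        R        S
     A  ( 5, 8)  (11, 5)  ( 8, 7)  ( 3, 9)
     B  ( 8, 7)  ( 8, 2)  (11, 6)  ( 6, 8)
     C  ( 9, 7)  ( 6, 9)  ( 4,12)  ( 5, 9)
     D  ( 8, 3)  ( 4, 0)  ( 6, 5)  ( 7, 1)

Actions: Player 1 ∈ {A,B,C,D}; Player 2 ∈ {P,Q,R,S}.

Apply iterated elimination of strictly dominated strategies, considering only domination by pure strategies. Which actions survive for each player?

Remaining: P1:{B,C,D} P2:{P,R,S}

P2 drop Q (R beats it: A:7>5 B:6>2 C:12>9 D:5>0)
P1 drop A (B beats it: P:8>5 R:11>8 S:6>3)
P1→{B,C,D} P2→{P,R,S}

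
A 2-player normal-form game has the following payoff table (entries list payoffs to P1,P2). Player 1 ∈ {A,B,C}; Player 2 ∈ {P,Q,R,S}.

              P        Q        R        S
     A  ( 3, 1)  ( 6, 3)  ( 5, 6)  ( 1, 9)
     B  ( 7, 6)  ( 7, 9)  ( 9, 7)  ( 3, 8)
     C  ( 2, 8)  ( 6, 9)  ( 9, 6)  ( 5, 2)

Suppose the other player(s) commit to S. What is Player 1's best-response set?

u_1(A vs S) = 1
u_1(B vs S) = 3
u_1(C vs S) = 5
max payoff 5 at {C}

P1 best: {C}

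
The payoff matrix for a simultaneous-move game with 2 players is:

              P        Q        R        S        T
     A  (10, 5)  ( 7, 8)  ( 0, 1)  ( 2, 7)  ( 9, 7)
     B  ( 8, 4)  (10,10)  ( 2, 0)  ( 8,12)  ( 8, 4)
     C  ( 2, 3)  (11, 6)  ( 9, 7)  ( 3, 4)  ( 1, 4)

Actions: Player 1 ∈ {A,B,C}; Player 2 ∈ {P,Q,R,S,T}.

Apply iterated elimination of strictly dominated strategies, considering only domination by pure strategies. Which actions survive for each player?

Remaining: P1:{B,C} P2:{Q,R,S}

P2 drop P (Q beats it: A:8>5 B:10>4 C:6>3)
P2 drop T (Q beats it: A:8>7 B:10>4 C:6>4)
P1 drop A (B beats it: Q:10>7 R:2>0 S:8>2)
P1→{B,C} P2→{Q,R,S}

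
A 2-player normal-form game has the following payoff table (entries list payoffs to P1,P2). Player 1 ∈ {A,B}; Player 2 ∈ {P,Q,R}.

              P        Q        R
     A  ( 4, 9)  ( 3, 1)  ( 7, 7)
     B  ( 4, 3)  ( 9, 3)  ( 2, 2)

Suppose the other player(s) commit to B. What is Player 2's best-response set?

u_2(P vs B) = 3
u_2(Q vs B) = 3
u_2(R vs B) = 2
max payoff 3 at {P,Q}

BR_2 = {P,Q}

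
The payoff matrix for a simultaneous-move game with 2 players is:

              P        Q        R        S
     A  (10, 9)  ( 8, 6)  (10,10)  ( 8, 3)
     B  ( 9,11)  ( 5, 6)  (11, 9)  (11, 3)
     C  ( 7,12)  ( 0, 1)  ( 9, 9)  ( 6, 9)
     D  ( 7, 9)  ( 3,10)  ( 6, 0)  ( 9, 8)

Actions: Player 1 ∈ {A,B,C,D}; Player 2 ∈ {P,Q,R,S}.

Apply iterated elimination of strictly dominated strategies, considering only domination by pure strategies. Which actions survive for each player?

Survivors P1:{A,B} P2:{P,R}

P1 drop C (A beats it: P:10>7 Q:8>0 R:10>9 S:8>6)
P1 drop D (B beats it: P:9>7 Q:5>3 R:11>6 S:11>9)
P2 drop Q (P beats it: A:9>6 B:11>6)
P2 drop S (P beats it: A:9>3 B:11>3)
P1→{A,B} P2→{P,R}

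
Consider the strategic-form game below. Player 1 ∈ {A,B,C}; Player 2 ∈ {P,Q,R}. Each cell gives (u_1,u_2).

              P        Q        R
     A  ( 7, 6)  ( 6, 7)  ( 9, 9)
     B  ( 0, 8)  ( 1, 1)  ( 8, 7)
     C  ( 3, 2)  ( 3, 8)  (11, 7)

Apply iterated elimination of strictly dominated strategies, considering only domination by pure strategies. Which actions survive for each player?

IESDS → P1:{A,C} P2:{Q,R}

P1 drop B (A beats it: P:7>0 Q:6>1 R:9>8)
P2 drop P (Q beats it: A:7>6 C:8>2)
P1→{A,C} P2→{Q,R}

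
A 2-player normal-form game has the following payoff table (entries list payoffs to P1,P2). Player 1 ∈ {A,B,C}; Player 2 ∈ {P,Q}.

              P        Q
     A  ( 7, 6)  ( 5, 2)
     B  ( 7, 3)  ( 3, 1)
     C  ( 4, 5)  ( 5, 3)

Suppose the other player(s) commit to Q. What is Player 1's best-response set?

u_1(A vs Q) = 5
u_1(B vs Q) = 3
u_1(C vs Q) = 5
max payoff 5 at {A,C}

BR_1 = {A,C}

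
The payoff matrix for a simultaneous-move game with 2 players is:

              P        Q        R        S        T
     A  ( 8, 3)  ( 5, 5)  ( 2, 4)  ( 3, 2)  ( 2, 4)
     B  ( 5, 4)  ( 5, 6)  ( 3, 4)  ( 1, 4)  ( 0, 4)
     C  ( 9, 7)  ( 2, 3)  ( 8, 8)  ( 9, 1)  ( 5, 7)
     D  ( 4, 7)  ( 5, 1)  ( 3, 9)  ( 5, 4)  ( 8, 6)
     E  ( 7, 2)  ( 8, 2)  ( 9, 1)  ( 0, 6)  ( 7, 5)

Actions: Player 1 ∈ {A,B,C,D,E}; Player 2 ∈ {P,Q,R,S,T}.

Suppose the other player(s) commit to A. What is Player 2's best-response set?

u_2(P vs A) = 3
u_2(Q vs A) = 5
u_2(R vs A) = 4
u_2(S vs A) = 2
u_2(T vs A) = 4
max payoff 5 at {Q}

P2 best: {Q}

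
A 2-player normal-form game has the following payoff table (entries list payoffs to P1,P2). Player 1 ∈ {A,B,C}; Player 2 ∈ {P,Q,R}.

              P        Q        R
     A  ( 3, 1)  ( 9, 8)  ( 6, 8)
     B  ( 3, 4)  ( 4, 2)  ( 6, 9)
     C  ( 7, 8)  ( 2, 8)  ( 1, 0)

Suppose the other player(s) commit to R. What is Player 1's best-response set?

P1 best: {A,B}

u_1(A vs R) = 6
u_1(B vs R) = 6
u_1(C vs R) = 1
max payoff 6 at {A,B}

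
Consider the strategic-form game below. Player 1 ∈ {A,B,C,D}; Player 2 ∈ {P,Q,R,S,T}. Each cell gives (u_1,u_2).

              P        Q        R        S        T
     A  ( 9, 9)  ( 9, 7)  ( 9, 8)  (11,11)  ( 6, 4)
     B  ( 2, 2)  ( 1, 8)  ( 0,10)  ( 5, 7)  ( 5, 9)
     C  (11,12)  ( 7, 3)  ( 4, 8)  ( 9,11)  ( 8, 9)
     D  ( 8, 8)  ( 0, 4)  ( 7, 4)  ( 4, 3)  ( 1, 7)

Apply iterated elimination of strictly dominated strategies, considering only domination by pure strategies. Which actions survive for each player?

P1 drop B (A beats it: P:9>2 Q:9>1 R:9>0 S:11>5 T:6>5)
P1 drop D (A beats it: P:9>8 Q:9>0 R:9>7 S:11>4 T:6>1)
P2 drop Q (P beats it: A:9>7 C:12>3)
P2 drop R (P beats it: A:9>8 C:12>8)
P2 drop T (P beats it: A:9>4 C:12>9)
P1→{A,C} P2→{P,S}

IESDS → P1:{A,C} P2:{P,S}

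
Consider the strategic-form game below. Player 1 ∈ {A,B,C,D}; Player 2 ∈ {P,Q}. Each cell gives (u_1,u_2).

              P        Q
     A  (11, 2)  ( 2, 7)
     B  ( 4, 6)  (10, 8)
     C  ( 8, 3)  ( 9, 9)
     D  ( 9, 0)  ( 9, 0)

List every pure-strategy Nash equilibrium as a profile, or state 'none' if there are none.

NE set: (B,Q)

(A,P): not NE [P2→Q gives 7>2]
(A,Q): not NE [P1→B gives 10>2]
(B,P): not NE [P1→A gives 11>4; P2→Q gives 8>6]
(B,Q): NE
(C,P): not NE [P1→A gives 11>8; P2→Q gives 9>3]
(C,Q): not NE [P1→B gives 10>9]
(D,P): not NE [P1→A gives 11>9]
(D,Q): not NE [P1→B gives 10>9]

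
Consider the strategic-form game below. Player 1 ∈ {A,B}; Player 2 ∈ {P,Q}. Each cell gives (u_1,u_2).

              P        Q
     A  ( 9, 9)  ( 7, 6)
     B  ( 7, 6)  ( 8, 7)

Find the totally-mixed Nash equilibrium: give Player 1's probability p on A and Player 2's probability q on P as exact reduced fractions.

P1 mixes 1/4 on A; P2 mixes 1/3 on P

P1 indiff ⇒ q·9+(1-q)·7 = q·7+(1-q)·8 ⇒ q(2) = (1-q)(1) ⇒ q = 1/3
P2 indiff ⇒ p·9+(1-p)·6 = p·6+(1-p)·7 ⇒ p(3) = (1-p)(1) ⇒ p = 1/4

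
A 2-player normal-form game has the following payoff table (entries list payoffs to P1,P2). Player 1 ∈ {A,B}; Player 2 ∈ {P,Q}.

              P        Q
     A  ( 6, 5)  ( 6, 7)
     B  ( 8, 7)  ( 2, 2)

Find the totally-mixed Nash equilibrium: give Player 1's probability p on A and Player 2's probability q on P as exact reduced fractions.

p=5/7, q=2/3

P1 indiff ⇒ q·6+(1-q)·6 = q·8+(1-q)·2 ⇒ q(-2) = (1-q)(-4) ⇒ q = 2/3
P2 indiff ⇒ p·5+(1-p)·7 = p·7+(1-p)·2 ⇒ p(-2) = (1-p)(-5) ⇒ p = 5/7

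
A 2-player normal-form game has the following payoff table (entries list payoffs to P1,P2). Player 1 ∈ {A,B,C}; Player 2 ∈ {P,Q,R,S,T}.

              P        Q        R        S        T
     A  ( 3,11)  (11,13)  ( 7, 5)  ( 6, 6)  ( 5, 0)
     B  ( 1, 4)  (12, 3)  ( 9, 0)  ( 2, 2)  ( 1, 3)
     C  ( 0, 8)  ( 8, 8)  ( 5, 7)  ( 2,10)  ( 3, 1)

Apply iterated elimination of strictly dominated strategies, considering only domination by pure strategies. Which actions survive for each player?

Survivors P1:{A,B} P2:{P,Q}

P1 drop C (A beats it: P:3>0 Q:11>8 R:7>5 S:6>2 T:5>3)
P2 drop R (P beats it: A:11>5 B:4>0)
P2 drop S (P beats it: A:11>6 B:4>2)
P2 drop T (P beats it: A:11>0 B:4>3)
P1→{A,B} P2→{P,Q}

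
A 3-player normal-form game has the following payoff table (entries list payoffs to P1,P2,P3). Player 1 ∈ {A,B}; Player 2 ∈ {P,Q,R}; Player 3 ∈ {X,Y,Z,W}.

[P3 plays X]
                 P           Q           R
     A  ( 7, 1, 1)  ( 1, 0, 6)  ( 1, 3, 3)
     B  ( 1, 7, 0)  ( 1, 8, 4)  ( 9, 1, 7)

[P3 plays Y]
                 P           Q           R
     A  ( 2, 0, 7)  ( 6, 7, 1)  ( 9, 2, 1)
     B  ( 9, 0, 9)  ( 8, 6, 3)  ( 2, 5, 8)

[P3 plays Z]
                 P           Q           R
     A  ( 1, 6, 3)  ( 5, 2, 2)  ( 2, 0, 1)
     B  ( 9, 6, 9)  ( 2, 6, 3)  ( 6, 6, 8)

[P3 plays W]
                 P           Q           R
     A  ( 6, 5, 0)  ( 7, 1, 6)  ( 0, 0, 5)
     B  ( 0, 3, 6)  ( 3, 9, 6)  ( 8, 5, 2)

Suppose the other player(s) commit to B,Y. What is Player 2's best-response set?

P2 best: {Q}

u_2(P vs B,Y) = 0
u_2(Q vs B,Y) = 6
u_2(R vs B,Y) = 5
max payoff 6 at {Q}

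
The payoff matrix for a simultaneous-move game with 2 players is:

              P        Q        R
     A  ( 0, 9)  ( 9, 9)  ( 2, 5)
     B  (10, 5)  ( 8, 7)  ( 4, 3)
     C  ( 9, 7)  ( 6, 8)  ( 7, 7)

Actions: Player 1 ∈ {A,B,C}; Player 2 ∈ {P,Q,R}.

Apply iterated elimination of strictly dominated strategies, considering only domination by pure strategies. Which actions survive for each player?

P2 drop R (Q beats it: A:9>5 B:7>3 C:8>7)
P1 drop C (B beats it: P:10>9 Q:8>6)
P1→{A,B} P2→{P,Q}

Remaining: P1:{A,B} P2:{P,Q}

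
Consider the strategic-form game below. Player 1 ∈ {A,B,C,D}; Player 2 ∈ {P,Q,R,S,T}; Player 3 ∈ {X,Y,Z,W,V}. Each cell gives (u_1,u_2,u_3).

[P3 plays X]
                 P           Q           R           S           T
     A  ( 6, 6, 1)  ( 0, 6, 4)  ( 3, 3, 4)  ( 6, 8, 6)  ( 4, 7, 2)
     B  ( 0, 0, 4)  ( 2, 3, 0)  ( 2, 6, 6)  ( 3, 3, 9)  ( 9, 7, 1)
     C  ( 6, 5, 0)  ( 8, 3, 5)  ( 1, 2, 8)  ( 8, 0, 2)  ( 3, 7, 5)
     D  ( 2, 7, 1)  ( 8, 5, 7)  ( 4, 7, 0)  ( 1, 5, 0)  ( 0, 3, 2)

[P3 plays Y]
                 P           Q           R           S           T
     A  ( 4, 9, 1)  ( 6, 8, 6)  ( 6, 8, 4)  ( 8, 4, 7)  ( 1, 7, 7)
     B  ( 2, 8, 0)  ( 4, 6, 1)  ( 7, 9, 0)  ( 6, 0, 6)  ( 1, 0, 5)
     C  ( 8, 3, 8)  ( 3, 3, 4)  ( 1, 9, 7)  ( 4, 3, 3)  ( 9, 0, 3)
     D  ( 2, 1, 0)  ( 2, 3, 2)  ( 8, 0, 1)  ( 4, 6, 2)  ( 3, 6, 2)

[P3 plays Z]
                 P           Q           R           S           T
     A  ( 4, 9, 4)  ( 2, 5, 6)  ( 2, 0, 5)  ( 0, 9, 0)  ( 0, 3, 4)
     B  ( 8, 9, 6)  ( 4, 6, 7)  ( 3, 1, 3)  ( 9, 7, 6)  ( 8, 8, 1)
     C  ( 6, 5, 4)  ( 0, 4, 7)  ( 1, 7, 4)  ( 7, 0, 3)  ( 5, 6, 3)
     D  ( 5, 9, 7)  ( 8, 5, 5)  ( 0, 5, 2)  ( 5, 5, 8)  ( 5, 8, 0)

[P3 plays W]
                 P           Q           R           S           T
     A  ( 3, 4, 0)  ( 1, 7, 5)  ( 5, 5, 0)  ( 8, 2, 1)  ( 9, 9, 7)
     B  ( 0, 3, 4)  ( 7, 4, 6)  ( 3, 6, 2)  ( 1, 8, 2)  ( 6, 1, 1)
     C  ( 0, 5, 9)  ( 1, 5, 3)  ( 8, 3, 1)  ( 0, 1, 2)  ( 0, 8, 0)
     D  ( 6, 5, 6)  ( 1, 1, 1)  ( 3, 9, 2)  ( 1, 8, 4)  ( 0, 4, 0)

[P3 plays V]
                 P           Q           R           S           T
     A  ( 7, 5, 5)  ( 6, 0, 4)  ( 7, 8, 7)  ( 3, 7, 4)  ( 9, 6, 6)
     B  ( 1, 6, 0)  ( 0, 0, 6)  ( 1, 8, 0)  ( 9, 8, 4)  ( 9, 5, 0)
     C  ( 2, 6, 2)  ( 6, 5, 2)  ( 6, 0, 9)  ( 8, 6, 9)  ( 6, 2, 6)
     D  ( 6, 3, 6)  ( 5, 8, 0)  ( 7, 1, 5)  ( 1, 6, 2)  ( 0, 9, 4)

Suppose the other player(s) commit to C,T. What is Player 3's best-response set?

u_3(X vs C,T) = 5
u_3(Y vs C,T) = 3
u_3(Z vs C,T) = 3
u_3(W vs C,T) = 0
u_3(V vs C,T) = 6
max payoff 6 at {V}

P3 best: {V}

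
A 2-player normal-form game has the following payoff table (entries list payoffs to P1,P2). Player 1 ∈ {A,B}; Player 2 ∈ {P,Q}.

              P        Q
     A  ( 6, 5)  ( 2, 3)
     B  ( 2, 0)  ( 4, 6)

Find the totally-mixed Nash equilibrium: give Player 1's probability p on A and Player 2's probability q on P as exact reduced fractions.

P1 indiff ⇒ q·6+(1-q)·2 = q·2+(1-q)·4 ⇒ q(4) = (1-q)(2) ⇒ q = 1/3
P2 indiff ⇒ p·5+(1-p)·0 = p·3+(1-p)·6 ⇒ p(2) = (1-p)(6) ⇒ p = 3/4

P1 mixes 3/4 on A; P2 mixes 1/3 on P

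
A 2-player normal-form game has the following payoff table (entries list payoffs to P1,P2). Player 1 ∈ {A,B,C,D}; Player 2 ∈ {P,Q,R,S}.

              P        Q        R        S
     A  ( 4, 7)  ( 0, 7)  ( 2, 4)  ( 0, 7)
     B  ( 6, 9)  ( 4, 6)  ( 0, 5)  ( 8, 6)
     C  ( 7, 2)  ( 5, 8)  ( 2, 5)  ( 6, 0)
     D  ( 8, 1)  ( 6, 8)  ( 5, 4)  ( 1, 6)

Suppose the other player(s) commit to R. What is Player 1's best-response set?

argmax u_1 = {D}

u_1(A vs R) = 2
u_1(B vs R) = 0
u_1(C vs R) = 2
u_1(D vs R) = 5
max payoff 5 at {D}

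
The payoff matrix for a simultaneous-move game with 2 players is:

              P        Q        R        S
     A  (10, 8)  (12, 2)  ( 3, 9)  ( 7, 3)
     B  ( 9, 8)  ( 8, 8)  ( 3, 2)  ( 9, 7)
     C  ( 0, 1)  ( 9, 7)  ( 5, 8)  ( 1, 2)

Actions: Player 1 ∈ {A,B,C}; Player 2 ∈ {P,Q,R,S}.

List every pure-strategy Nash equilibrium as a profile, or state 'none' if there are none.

Nash profiles: (C,R)

(A,P): not NE [P2→R gives 9>8]
(A,Q): not NE [P2→R gives 9>2]
(A,R): not NE [P1→C gives 5>3]
(A,S): not NE [P1→B gives 9>7; P2→R gives 9>3]
(B,P): not NE [P1→A gives 10>9]
(B,Q): not NE [P1→A gives 12>8]
(B,R): not NE [P1→C gives 5>3; P2→Q gives 8>2]
(B,S): not NE [P2→Q gives 8>7]
(C,P): not NE [P1→A gives 10>0; P2→R gives 8>1]
(C,Q): not NE [P1→A gives 12>9; P2→R gives 8>7]
(C,R): NE
(C,S): not NE [P1→B gives 9>1; P2→R gives 8>2]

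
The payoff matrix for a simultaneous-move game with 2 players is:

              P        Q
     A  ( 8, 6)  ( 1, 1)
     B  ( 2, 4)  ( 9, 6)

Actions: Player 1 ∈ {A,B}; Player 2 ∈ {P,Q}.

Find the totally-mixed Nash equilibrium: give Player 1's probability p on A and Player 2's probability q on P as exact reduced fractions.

P1 mixes 2/7 on A; P2 mixes 4/7 on P

P1 indiff ⇒ q·8+(1-q)·1 = q·2+(1-q)·9 ⇒ q(6) = (1-q)(8) ⇒ q = 4/7
P2 indiff ⇒ p·6+(1-p)·4 = p·1+(1-p)·6 ⇒ p(5) = (1-p)(2) ⇒ p = 2/7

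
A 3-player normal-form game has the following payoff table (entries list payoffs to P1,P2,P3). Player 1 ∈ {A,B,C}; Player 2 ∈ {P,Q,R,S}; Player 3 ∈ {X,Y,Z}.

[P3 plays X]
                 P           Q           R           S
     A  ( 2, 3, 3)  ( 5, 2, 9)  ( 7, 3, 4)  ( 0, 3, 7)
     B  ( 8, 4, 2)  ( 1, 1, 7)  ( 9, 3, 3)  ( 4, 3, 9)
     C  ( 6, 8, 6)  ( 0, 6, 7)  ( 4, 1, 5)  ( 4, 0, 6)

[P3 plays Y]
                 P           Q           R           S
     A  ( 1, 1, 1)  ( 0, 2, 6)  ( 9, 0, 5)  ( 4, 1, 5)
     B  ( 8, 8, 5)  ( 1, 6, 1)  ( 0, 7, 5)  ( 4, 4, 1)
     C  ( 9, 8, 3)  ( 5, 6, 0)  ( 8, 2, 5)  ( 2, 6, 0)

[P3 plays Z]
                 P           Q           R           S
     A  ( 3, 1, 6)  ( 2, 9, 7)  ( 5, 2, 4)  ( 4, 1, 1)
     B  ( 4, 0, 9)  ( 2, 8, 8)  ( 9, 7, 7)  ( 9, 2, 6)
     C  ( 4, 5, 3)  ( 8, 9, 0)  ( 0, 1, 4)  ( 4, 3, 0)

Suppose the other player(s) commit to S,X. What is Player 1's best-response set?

u_1(A vs S,X) = 0
u_1(B vs S,X) = 4
u_1(C vs S,X) = 4
max payoff 4 at {B,C}

argmax u_1 = {B,C}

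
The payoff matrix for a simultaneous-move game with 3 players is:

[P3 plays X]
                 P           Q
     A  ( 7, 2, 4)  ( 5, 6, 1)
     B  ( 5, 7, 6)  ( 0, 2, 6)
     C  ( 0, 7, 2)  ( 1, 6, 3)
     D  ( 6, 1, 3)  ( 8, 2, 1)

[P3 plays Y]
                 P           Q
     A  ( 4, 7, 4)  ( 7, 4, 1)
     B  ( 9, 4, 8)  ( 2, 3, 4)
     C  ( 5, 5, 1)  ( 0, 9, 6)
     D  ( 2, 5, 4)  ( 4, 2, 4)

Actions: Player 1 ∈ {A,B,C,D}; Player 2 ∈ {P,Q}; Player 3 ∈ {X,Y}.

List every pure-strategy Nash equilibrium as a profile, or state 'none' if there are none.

NE set: (B,P,Y)

(A,P,X): not NE [P2→Q gives 6>2]
(A,P,Y): not NE [P1→B gives 9>4]
(A,Q,X): not NE [P1→D gives 8>5]
(A,Q,Y): not NE [P2→P gives 7>4]
(B,P,X): not NE [P1→A gives 7>5; P3→Y gives 8>6]
(B,P,Y): NE
(B,Q,X): not NE [P1→D gives 8>0; P2→P gives 7>2]
(B,Q,Y): not NE [P1→A gives 7>2; P2→P gives 4>3; P3→X gives 6>4]
(C,P,X): not NE [P1→A gives 7>0]
(C,P,Y): not NE [P1→B gives 9>5; P2→Q gives 9>5; P3→X gives 2>1]
(C,Q,X): not NE [P1→D gives 8>1; P2→P gives 7>6; P3→Y gives 6>3]
(C,Q,Y): not NE [P1→A gives 7>0]
(D,P,X): not NE [P1→A gives 7>6; P2→Q gives 2>1; P3→Y gives 4>3]
(D,P,Y): not NE [P1→B gives 9>2]
(D,Q,X): not NE [P3→Y gives 4>1]
(D,Q,Y): not NE [P1→A gives 7>4; P2→P gives 5>2]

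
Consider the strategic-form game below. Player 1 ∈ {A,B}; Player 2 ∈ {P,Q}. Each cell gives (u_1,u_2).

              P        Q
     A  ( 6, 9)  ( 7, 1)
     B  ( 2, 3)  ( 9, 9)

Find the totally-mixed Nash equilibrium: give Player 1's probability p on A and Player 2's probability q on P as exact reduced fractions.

P1 mixes 3/7 on A; P2 mixes 1/3 on P

P1 indiff ⇒ q·6+(1-q)·7 = q·2+(1-q)·9 ⇒ q(4) = (1-q)(2) ⇒ q = 1/3
P2 indiff ⇒ p·9+(1-p)·3 = p·1+(1-p)·9 ⇒ p(8) = (1-p)(6) ⇒ p = 3/7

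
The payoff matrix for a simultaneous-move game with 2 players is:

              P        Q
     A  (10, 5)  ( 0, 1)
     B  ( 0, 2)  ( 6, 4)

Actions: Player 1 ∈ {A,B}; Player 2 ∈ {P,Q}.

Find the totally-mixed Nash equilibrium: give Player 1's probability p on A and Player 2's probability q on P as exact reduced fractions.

p=1/3, q=3/8

P1 indiff ⇒ q·10+(1-q)·0 = q·0+(1-q)·6 ⇒ q(10) = (1-q)(6) ⇒ q = 3/8
P2 indiff ⇒ p·5+(1-p)·2 = p·1+(1-p)·4 ⇒ p(4) = (1-p)(2) ⇒ p = 1/3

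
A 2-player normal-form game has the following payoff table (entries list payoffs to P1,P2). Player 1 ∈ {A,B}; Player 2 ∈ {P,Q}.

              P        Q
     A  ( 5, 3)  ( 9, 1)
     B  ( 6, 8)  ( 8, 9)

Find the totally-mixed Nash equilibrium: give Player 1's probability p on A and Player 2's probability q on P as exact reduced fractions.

P1 mixes 1/3 on A; P2 mixes 1/2 on P

P1 indiff ⇒ q·5+(1-q)·9 = q·6+(1-q)·8 ⇒ q(-1) = (1-q)(-1) ⇒ q = 1/2
P2 indiff ⇒ p·3+(1-p)·8 = p·1+(1-p)·9 ⇒ p(2) = (1-p)(1) ⇒ p = 1/3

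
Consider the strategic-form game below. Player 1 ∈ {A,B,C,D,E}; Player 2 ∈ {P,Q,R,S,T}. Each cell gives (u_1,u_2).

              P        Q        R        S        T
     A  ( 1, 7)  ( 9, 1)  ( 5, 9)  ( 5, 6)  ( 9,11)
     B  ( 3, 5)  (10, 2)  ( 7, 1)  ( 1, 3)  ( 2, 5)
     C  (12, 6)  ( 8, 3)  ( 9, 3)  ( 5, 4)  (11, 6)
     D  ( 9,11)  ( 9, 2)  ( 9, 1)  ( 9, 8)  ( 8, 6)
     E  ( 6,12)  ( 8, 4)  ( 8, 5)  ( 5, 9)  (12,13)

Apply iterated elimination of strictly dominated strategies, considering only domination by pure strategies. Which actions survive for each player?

P2 drop Q (P beats it: A:7>1 B:5>2 C:6>3 D:11>2 E:12>4)
P1 drop B (C beats it: P:12>3 R:9>7 S:5>1 T:11>2)
P2 drop R (T beats it: A:11>9 C:6>3 D:6>1 E:13>5)
P2 drop S (P beats it: A:7>6 C:6>4 D:11>8 E:12>9)
P1 drop A (C beats it: P:12>1 T:11>9)
P1 drop D (C beats it: P:12>9 T:11>8)
P1→{C,E} P2→{P,T}

IESDS → P1:{C,E} P2:{P,T}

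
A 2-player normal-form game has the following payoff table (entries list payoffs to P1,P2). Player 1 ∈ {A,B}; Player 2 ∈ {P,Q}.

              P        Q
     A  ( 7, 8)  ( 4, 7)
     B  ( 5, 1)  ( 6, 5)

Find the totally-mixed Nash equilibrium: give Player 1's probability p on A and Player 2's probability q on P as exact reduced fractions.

P1 indiff ⇒ q·7+(1-q)·4 = q·5+(1-q)·6 ⇒ q(2) = (1-q)(2) ⇒ q = 1/2
P2 indiff ⇒ p·8+(1-p)·1 = p·7+(1-p)·5 ⇒ p(1) = (1-p)(4) ⇒ p = 4/5

p=4/5, q=1/2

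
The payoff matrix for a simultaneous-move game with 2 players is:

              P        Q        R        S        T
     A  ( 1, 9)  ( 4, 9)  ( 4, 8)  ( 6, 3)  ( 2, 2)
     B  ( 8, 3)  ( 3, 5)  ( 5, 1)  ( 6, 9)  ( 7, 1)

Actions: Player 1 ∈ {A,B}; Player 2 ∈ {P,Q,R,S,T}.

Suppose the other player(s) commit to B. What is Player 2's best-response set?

u_2(P vs B) = 3
u_2(Q vs B) = 5
u_2(R vs B) = 1
u_2(S vs B) = 9
u_2(T vs B) = 1
max payoff 9 at {S}

argmax u_2 = {S}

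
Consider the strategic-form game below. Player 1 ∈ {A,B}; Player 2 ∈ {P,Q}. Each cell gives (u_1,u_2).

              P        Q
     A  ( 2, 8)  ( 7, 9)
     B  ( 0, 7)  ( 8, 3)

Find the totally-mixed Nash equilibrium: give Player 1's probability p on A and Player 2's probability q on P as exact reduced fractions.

p=4/5, q=1/3

P1 indiff ⇒ q·2+(1-q)·7 = q·0+(1-q)·8 ⇒ q(2) = (1-q)(1) ⇒ q = 1/3
P2 indiff ⇒ p·8+(1-p)·7 = p·9+(1-p)·3 ⇒ p(-1) = (1-p)(-4) ⇒ p = 4/5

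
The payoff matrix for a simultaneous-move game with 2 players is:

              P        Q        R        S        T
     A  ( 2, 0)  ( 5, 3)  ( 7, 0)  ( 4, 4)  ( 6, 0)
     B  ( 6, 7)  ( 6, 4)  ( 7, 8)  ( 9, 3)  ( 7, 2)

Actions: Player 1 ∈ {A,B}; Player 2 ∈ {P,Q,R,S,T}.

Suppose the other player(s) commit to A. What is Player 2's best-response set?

BR_2 = {S}

u_2(P vs A) = 0
u_2(Q vs A) = 3
u_2(R vs A) = 0
u_2(S vs A) = 4
u_2(T vs A) = 0
max payoff 4 at {S}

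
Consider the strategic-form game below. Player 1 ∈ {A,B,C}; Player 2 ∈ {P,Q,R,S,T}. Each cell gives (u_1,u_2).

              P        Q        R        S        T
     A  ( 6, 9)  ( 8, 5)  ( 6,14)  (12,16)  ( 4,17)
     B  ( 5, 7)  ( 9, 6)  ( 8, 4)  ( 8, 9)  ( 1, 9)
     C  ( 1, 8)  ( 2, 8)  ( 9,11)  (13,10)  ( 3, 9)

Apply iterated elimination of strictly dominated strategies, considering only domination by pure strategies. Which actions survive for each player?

Survivors P1:{A,C} P2:{R,S,T}

P2 drop P (S beats it: A:16>9 B:9>7 C:10>8)
P2 drop Q (S beats it: A:16>5 B:9>6 C:10>8)
P1 drop B (C beats it: R:9>8 S:13>8 T:3>1)
P1→{A,C} P2→{R,S,T}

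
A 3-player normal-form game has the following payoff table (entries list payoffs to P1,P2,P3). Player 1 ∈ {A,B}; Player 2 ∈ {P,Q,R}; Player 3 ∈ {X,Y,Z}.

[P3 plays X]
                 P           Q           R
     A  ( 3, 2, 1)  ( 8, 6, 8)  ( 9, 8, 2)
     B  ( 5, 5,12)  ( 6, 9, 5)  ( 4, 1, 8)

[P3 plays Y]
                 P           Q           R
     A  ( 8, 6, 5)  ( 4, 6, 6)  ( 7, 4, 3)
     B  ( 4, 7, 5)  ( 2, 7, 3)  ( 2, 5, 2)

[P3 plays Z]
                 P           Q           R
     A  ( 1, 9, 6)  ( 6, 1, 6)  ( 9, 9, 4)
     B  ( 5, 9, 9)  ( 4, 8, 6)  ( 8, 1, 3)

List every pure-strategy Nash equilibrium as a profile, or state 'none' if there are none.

NE set: (A,R,Z)

(A,P,X): not NE [P1→B gives 5>3; P2→R gives 8>2; P3→Z gives 6>1]
(A,P,Y): not NE [P3→Z gives 6>5]
(A,P,Z): not NE [P1→B gives 5>1]
(A,Q,X): not NE [P2→R gives 8>6]
(A,Q,Y): not NE [P3→X gives 8>6]
(A,Q,Z): not NE [P2→R gives 9>1; P3→X gives 8>6]
(A,R,X): not NE [P3→Z gives 4>2]
(A,R,Y): not NE [P2→Q gives 6>4; P3→Z gives 4>3]
(A,R,Z): NE
(B,P,X): not NE [P2→Q gives 9>5]
(B,P,Y): not NE [P1→A gives 8>4; P3→X gives 12>5]
(B,P,Z): not NE [P3→X gives 12>9]
(B,Q,X): not NE [P1→A gives 8>6; P3→Z gives 6>5]
(B,Q,Y): not NE [P1→A gives 4>2; P3→Z gives 6>3]
(B,Q,Z): not NE [P1→A gives 6>4; P2→P gives 9>8]
(B,R,X): not NE [P1→A gives 9>4; P2→Q gives 9>1]
(B,R,Y): not NE [P1→A gives 7>2; P2→Q gives 7>5; P3→X gives 8>2]
(B,R,Z): not NE [P1→A gives 9>8; P2→P gives 9>1; P3→X gives 8>3]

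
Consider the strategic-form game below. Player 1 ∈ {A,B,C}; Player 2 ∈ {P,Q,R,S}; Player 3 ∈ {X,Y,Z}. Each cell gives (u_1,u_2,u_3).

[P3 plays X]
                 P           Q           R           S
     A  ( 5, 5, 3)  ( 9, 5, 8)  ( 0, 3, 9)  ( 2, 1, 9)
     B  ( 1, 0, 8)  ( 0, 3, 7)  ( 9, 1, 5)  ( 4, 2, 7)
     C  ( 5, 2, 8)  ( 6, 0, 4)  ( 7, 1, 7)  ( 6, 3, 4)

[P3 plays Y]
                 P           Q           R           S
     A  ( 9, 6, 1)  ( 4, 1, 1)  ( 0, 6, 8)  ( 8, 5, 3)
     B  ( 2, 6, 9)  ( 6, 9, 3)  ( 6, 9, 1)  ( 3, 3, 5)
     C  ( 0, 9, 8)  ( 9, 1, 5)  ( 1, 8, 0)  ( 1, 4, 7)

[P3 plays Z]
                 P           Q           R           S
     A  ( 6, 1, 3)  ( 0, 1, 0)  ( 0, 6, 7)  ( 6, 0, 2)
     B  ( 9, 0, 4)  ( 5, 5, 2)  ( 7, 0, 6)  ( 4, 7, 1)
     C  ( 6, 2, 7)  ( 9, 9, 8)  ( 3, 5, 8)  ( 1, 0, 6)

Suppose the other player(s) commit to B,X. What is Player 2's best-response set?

BR_2 = {Q}

u_2(P vs B,X) = 0
u_2(Q vs B,X) = 3
u_2(R vs B,X) = 1
u_2(S vs B,X) = 2
max payoff 3 at {Q}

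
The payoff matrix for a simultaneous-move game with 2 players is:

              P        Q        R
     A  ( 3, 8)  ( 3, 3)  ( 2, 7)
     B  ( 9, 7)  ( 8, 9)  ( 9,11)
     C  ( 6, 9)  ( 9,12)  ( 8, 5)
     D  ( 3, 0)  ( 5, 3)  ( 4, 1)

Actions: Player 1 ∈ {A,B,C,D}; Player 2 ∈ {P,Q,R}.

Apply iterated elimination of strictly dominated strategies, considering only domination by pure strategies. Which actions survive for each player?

P1 drop A (B beats it: P:9>3 Q:8>3 R:9>2)
P1 drop D (B beats it: P:9>3 Q:8>5 R:9>4)
P2 drop P (Q beats it: B:9>7 C:12>9)
P1→{B,C} P2→{Q,R}

Survivors P1:{B,C} P2:{Q,R}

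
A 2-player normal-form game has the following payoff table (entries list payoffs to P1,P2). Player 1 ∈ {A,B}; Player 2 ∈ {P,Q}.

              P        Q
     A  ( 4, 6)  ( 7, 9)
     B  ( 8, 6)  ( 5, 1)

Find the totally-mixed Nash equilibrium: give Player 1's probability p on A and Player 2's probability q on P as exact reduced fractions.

p=5/8, q=1/3

P1 indiff ⇒ q·4+(1-q)·7 = q·8+(1-q)·5 ⇒ q(-4) = (1-q)(-2) ⇒ q = 1/3
P2 indiff ⇒ p·6+(1-p)·6 = p·9+(1-p)·1 ⇒ p(-3) = (1-p)(-5) ⇒ p = 5/8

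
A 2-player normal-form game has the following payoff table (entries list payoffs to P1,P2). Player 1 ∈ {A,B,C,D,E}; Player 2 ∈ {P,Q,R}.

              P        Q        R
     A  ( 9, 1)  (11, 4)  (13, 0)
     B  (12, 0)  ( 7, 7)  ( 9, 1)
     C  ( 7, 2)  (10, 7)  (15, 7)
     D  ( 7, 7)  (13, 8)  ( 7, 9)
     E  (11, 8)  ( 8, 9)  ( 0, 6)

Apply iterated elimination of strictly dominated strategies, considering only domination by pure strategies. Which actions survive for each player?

IESDS → P1:{A,C,D} P2:{Q,R}

P2 drop P (Q beats it: A:4>1 B:7>0 C:7>2 D:8>7 E:9>8)
P1 drop B (A beats it: Q:11>7 R:13>9)
P1 drop E (A beats it: Q:11>8 R:13>0)
P1→{A,C,D} P2→{Q,R}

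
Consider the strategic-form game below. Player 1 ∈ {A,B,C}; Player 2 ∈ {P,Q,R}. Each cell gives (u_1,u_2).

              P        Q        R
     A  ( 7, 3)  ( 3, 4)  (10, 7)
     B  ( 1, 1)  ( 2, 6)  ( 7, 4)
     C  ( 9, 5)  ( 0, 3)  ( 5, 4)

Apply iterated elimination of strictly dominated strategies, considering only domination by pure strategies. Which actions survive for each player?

P1 drop B (A beats it: P:7>1 Q:3>2 R:10>7)
P2 drop Q (R beats it: A:7>4 C:4>3)
P1→{A,C} P2→{P,R}

Remaining: P1:{A,C} P2:{P,R}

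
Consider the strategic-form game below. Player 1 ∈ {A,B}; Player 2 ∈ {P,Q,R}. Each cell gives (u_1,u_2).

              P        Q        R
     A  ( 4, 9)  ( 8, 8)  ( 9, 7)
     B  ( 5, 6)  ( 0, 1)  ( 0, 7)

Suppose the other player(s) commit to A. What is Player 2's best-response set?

u_2(P vs A) = 9
u_2(Q vs A) = 8
u_2(R vs A) = 7
max payoff 9 at {P}

P2 best: {P}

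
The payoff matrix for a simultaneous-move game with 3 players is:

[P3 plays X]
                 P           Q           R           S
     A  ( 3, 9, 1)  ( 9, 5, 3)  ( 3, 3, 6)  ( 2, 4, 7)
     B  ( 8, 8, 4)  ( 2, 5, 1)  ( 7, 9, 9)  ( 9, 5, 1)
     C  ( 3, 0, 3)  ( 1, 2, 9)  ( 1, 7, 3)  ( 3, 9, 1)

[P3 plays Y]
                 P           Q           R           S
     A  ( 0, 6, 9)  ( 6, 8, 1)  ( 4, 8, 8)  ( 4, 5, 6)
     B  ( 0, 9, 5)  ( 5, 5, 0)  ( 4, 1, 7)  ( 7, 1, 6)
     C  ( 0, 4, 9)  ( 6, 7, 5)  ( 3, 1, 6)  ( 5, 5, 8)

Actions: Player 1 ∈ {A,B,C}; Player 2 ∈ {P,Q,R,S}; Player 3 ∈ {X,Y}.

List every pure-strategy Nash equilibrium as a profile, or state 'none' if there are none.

NE set: (A,R,Y), (B,P,Y), (B,R,X)

(A,P,X): not NE [P1→B gives 8>3; P3→Y gives 9>1]
(A,P,Y): not NE [P2→R gives 8>6]
(A,Q,X): not NE [P2→P gives 9>5]
(A,Q,Y): not NE [P3→X gives 3>1]
(A,R,X): not NE [P1→B gives 7>3; P2→P gives 9>3; P3→Y gives 8>6]
(A,R,Y): NE
(A,S,X): not NE [P1→B gives 9>2; P2→P gives 9>4]
(A,S,Y): not NE [P1→B gives 7>4; P2→R gives 8>5; P3→X gives 7>6]
(B,P,X): not NE [P2→R gives 9>8; P3→Y gives 5>4]
(B,P,Y): NE
(B,Q,X): not NE [P1→A gives 9>2; P2→R gives 9>5]
(B,Q,Y): not NE [P1→C gives 6>5; P2→P gives 9>5; P3→X gives 1>0]
(B,R,X): NE
(B,R,Y): not NE [P2→P gives 9>1; P3→X gives 9>7]
(B,S,X): not NE [P2→R gives 9>5; P3→Y gives 6>1]
(B,S,Y): not NE [P2→P gives 9>1]
(C,P,X): not NE [P1→B gives 8>3; P2→S gives 9>0; P3→Y gives 9>3]
(C,P,Y): not NE [P2→Q gives 7>4]
(C,Q,X): not NE [P1→A gives 9>1; P2→S gives 9>2]
(C,Q,Y): not NE [P3→X gives 9>5]
(C,R,X): not NE [P1→B gives 7>1; P2→S gives 9>7; P3→Y gives 6>3]
(C,R,Y): not NE [P1→B gives 4>3; P2→Q gives 7>1]
(C,S,X): not NE [P1→B gives 9>3; P3→Y gives 8>1]
(C,S,Y): not NE [P1→B gives 7>5; P2→Q gives 7>5]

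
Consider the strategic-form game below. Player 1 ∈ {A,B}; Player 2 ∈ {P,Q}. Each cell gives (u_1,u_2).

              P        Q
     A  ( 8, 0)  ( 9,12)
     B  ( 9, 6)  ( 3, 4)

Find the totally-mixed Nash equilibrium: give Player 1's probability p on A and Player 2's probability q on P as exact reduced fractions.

P1 indiff ⇒ q·8+(1-q)·9 = q·9+(1-q)·3 ⇒ q(-1) = (1-q)(-6) ⇒ q = 6/7
P2 indiff ⇒ p·0+(1-p)·6 = p·12+(1-p)·4 ⇒ p(-12) = (1-p)(-2) ⇒ p = 1/7

p=1/7, q=6/7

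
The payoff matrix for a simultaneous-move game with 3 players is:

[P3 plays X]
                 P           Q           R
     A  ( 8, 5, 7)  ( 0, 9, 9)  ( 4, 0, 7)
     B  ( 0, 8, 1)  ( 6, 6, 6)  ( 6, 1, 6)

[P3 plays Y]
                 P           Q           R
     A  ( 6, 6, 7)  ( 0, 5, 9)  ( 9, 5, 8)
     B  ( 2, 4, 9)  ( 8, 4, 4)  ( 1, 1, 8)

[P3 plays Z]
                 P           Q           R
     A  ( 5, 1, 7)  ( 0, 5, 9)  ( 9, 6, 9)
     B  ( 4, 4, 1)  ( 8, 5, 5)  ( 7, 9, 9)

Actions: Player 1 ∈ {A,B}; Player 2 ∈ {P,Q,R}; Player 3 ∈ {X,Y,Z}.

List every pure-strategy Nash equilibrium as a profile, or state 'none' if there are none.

(A,P,X): not NE [P2→Q gives 9>5]
(A,P,Y): NE
(A,P,Z): not NE [P2→R gives 6>1]
(A,Q,X): not NE [P1→B gives 6>0]
(A,Q,Y): not NE [P1→B gives 8>0; P2→P gives 6>5]
(A,Q,Z): not NE [P1→B gives 8>0; P2→R gives 6>5]
(A,R,X): not NE [P1→B gives 6>4; P2→Q gives 9>0; P3→Z gives 9>7]
(A,R,Y): not NE [P2→P gives 6>5; P3→Z gives 9>8]
(A,R,Z): NE
(B,P,X): not NE [P1→A gives 8>0; P3→Y gives 9>1]
(B,P,Y): not NE [P1→A gives 6>2]
(B,P,Z): not NE [P1→A gives 5>4; P2→R gives 9>4; P3→Y gives 9>1]
(B,Q,X): not NE [P2→P gives 8>6]
(B,Q,Y): not NE [P3→X gives 6>4]
(B,Q,Z): not NE [P2→R gives 9>5; P3→X gives 6>5]
(B,R,X): not NE [P2→P gives 8>1; P3→Z gives 9>6]
(B,R,Y): not NE [P1→A gives 9>1; P2→Q gives 4>1; P3→Z gives 9>8]
(B,R,Z): not NE [P1→A gives 9>7]

Nash profiles: (A,P,Y), (A,R,Z)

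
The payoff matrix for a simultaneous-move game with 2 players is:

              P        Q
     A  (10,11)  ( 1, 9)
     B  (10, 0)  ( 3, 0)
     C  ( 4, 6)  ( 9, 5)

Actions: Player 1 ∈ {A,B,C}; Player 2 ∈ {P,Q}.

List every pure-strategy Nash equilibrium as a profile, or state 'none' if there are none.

Nash profiles: (A,P), (B,P)

(A,P): NE
(A,Q): not NE [P1→C gives 9>1; P2→P gives 11>9]
(B,P): NE
(B,Q): not NE [P1→C gives 9>3]
(C,P): not NE [P1→B gives 10>4]
(C,Q): not NE [P2→P gives 6>5]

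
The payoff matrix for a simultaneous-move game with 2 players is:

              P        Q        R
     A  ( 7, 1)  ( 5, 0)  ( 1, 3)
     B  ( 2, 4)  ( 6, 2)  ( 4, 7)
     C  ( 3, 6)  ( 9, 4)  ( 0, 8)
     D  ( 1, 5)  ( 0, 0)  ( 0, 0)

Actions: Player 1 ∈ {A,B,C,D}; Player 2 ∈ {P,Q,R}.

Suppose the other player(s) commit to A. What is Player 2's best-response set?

u_2(P vs A) = 1
u_2(Q vs A) = 0
u_2(R vs A) = 3
max payoff 3 at {R}

BR_2 = {R}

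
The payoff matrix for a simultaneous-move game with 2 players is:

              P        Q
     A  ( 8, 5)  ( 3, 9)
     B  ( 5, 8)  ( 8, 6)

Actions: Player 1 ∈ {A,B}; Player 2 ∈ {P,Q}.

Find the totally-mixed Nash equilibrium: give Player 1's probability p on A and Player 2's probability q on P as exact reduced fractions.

(p,q) = (1/3, 5/8)

P1 indiff ⇒ q·8+(1-q)·3 = q·5+(1-q)·8 ⇒ q(3) = (1-q)(5) ⇒ q = 5/8
P2 indiff ⇒ p·5+(1-p)·8 = p·9+(1-p)·6 ⇒ p(-4) = (1-p)(-2) ⇒ p = 1/3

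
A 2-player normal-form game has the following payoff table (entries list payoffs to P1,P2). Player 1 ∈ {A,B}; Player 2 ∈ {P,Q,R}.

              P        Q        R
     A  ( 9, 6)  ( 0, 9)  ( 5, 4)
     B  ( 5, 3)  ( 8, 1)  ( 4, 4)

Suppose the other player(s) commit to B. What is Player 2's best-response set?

BR_2 = {R}

u_2(P vs B) = 3
u_2(Q vs B) = 1
u_2(R vs B) = 4
max payoff 4 at {R}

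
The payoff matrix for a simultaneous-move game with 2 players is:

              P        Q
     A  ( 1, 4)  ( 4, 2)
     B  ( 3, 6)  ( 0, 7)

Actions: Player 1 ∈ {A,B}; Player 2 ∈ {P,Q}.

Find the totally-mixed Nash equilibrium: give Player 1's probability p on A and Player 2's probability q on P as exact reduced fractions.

P1 indiff ⇒ q·1+(1-q)·4 = q·3+(1-q)·0 ⇒ q(-2) = (1-q)(-4) ⇒ q = 2/3
P2 indiff ⇒ p·4+(1-p)·6 = p·2+(1-p)·7 ⇒ p(2) = (1-p)(1) ⇒ p = 1/3

p=1/3, q=2/3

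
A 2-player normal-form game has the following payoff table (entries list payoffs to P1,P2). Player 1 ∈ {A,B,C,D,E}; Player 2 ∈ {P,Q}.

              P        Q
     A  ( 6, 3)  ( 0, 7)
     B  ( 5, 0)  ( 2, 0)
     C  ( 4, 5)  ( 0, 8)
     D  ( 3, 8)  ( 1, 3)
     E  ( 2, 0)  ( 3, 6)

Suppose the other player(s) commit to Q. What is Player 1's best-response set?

u_1(A vs Q) = 0
u_1(B vs Q) = 2
u_1(C vs Q) = 0
u_1(D vs Q) = 1
u_1(E vs Q) = 3
max payoff 3 at {E}

BR_1 = {E}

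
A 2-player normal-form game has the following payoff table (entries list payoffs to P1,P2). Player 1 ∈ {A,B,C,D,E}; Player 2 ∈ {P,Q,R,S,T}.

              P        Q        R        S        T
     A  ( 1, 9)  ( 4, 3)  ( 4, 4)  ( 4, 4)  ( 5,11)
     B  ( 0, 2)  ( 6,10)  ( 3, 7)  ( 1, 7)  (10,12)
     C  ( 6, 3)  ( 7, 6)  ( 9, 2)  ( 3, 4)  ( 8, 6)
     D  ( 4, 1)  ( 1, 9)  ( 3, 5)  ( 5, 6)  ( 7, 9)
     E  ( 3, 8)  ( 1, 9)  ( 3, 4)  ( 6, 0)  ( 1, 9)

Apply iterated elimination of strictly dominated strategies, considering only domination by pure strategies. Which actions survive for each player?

P2 drop P (T beats it: A:11>9 B:12>2 C:6>3 D:9>1 E:9>8)
P2 drop R (T beats it: A:11>4 B:12>7 C:6>2 D:9>5 E:9>4)
P2 drop S (T beats it: A:11>4 B:12>7 C:6>4 D:9>6 E:9>0)
P1 drop A (B beats it: Q:6>4 T:10>5)
P1 drop D (B beats it: Q:6>1 T:10>7)
P1 drop E (B beats it: Q:6>1 T:10>1)
P1→{B,C} P2→{Q,T}

IESDS → P1:{B,C} P2:{Q,T}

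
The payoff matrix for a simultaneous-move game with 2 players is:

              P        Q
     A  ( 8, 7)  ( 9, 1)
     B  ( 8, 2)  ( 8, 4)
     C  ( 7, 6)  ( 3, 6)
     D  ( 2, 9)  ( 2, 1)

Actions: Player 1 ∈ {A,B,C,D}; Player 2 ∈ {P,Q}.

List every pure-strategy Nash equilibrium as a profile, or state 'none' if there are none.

Nash profiles: (A,P)

(A,P): NE
(A,Q): not NE [P2→P gives 7>1]
(B,P): not NE [P2→Q gives 4>2]
(B,Q): not NE [P1→A gives 9>8]
(C,P): not NE [P1→B gives 8>7]
(C,Q): not NE [P1→A gives 9>3]
(D,P): not NE [P1→B gives 8>2]
(D,Q): not NE [P1→A gives 9>2; P2→P gives 9>1]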